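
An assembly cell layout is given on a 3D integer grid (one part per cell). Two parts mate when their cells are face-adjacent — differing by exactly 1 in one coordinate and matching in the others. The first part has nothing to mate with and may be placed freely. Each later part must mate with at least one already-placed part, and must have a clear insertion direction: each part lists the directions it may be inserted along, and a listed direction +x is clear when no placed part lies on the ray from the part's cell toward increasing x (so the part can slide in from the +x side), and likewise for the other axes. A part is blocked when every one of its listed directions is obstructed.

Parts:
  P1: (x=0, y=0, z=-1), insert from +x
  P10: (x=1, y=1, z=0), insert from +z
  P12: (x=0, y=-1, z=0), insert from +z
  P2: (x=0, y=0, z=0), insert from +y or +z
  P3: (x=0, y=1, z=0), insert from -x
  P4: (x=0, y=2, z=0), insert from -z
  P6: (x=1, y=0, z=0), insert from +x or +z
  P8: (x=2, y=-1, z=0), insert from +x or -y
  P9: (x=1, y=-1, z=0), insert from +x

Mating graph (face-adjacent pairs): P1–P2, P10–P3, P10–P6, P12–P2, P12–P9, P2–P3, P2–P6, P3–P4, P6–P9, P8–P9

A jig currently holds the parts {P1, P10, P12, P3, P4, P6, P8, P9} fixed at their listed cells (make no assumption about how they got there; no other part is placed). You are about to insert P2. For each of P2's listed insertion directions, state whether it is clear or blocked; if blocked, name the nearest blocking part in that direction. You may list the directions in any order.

+y: nearest on ray is P3@(0, 1, 0) ⇒ blocked
+z: ray from P2(0, 0, 0) has no placed part ⇒ clear

+y: blocked by P3; +z: clear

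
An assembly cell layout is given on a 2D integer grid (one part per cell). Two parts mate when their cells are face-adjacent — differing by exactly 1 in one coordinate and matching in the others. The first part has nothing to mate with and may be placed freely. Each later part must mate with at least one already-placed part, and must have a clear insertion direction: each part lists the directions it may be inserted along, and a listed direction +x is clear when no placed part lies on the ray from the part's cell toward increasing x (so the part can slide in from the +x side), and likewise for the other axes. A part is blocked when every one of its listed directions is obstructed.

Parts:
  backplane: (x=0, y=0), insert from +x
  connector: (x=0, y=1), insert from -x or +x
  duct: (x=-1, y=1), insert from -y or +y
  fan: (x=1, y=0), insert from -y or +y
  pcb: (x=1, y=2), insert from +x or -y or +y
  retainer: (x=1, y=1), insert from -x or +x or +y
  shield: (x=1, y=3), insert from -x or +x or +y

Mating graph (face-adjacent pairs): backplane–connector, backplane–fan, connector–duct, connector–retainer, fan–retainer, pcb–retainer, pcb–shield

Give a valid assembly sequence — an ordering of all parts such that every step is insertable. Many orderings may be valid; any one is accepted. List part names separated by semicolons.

retainer; pcb; connector; backplane; fan; duct; shield

1. retainer@(1, 1) [-x clear] — {retainer}
2. pcb@(1, 2) [+x clear] — {pcb, retainer}
3. connector@(0, 1) [-x clear] — {connector, pcb, retainer}
4. backplane@(0, 0) [+x clear] — {backplane, connector, pcb, retainer}
5. fan@(1, 0) [-y clear] — {backplane, connector, fan, pcb, retainer}
6. duct@(-1, 1) [-y clear] — {backplane, connector, duct, fan, pcb, retainer}
7. shield@(1, 3) [-x clear] — {backplane, connector, duct, fan, pcb, retainer, shield}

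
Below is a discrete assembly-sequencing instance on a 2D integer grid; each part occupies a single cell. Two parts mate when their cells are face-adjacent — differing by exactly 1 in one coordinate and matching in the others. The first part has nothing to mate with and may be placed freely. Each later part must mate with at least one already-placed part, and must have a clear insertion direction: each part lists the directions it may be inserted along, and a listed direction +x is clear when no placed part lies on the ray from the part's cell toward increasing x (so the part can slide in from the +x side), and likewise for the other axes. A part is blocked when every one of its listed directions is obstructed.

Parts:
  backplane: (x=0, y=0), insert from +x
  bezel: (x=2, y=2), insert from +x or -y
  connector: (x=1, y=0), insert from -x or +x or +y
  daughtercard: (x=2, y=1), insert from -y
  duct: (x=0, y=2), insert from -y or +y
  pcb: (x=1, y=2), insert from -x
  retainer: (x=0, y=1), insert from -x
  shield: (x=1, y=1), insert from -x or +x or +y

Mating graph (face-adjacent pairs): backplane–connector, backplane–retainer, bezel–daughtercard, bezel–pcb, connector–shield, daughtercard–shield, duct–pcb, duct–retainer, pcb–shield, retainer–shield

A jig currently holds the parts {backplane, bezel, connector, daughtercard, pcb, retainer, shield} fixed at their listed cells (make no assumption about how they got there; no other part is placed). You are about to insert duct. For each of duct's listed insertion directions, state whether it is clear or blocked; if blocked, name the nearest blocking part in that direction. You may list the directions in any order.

+y: clear; -y: blocked by retainer

-y: nearest on ray is retainer@(0, 1) ⇒ blocked
+y: ray from duct(0, 2) has no placed part ⇒ clear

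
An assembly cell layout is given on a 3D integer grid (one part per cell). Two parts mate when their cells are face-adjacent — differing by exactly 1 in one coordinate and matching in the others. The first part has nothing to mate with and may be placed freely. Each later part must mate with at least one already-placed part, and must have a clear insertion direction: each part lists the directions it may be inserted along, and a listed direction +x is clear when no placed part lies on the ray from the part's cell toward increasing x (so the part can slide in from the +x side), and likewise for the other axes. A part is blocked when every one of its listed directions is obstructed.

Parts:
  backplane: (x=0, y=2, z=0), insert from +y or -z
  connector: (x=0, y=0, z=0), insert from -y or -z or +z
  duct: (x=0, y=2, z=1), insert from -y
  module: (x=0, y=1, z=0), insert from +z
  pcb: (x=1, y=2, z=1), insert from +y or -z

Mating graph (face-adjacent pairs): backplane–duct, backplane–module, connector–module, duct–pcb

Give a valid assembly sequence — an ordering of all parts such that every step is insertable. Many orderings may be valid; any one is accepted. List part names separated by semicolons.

duct; pcb; backplane; module; connector

1. duct@(0, 2, 1) [-y clear] — {duct}
2. pcb@(1, 2, 1) [+y clear] — {duct, pcb}
3. backplane@(0, 2, 0) [+y clear] — {backplane, duct, pcb}
4. module@(0, 1, 0) [+z clear] — {backplane, duct, module, pcb}
5. connector@(0, 0, 0) [-y clear] — {backplane, connector, duct, module, pcb}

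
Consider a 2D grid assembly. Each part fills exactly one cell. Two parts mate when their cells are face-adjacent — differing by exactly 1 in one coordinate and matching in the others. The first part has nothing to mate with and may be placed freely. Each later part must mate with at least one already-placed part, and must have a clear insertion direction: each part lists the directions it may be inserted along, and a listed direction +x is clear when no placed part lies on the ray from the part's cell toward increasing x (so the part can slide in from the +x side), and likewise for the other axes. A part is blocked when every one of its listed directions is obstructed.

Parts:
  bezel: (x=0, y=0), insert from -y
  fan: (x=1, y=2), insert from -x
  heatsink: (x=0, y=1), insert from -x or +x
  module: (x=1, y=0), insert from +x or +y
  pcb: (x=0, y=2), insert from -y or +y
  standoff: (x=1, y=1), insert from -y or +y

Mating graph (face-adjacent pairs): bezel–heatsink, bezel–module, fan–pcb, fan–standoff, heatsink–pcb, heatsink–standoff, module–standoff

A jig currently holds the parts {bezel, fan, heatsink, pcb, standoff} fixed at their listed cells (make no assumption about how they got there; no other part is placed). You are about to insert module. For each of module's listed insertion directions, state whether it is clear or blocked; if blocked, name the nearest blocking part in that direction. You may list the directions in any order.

+x: ray from module(1, 0) has no placed part ⇒ clear
+y: nearest on ray is standoff@(1, 1) ⇒ blocked

+x: clear; +y: blocked by standoff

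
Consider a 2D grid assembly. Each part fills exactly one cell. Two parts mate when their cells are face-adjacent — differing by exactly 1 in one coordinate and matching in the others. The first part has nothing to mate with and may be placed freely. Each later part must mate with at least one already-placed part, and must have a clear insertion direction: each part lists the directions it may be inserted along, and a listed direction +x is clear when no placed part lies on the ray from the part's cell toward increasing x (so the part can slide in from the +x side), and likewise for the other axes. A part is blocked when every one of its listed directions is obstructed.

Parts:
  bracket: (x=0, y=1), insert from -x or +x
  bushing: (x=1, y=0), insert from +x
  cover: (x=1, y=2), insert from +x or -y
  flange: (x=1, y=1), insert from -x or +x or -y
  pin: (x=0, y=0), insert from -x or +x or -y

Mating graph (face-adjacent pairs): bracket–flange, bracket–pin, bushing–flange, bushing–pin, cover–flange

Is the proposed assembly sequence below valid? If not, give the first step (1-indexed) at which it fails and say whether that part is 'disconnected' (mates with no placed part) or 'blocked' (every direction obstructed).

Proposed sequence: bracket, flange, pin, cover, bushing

1. bracket@(0, 1) [-x clear] — {bracket}
2. flange@(1, 1) [+x clear] — {bracket, flange}
3. pin@(0, 0) [-x clear] — {bracket, flange, pin}
4. cover@(1, 2) [+x clear] — {bracket, cover, flange, pin}
5. bushing@(1, 0) [+x clear] — {bracket, bushing, cover, flange, pin}

Valid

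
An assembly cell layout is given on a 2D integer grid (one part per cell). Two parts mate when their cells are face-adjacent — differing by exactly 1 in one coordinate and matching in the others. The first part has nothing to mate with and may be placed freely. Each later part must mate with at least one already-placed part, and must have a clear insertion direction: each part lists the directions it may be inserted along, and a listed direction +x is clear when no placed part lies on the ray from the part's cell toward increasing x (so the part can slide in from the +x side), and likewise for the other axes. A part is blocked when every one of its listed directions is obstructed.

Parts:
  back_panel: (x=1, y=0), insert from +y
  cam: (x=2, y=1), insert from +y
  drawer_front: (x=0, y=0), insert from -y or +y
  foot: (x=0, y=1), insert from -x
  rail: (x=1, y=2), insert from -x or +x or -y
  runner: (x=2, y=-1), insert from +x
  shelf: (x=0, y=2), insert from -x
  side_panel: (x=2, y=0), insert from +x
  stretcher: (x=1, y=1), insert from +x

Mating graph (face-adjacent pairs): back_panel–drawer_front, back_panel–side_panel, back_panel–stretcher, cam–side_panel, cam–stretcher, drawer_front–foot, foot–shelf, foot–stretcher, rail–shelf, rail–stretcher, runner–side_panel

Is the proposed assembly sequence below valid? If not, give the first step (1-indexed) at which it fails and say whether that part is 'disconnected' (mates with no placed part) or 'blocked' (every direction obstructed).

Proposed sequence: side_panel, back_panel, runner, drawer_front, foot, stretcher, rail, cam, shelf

Valid

1. side_panel@(2, 0) [+x clear] — {side_panel}
2. back_panel@(1, 0) [+y clear] — {back_panel, side_panel}
3. runner@(2, -1) [+x clear] — {back_panel, runner, side_panel}
4. drawer_front@(0, 0) [-y clear] — {back_panel, drawer_front, runner, side_panel}
5. foot@(0, 1) [-x clear] — {back_panel, drawer_front, foot, runner, side_panel}
6. stretcher@(1, 1) [+x clear] — {back_panel, drawer_front, foot, runner, side_panel, stretcher}
7. rail@(1, 2) [-x clear] — {back_panel, drawer_front, foot, rail, runner, side_panel, stretcher}
8. cam@(2, 1) [+y clear] — {back_panel, cam, drawer_front, foot, rail, runner, side_panel, stretcher}
9. shelf@(0, 2) [-x clear] — {back_panel, cam, drawer_front, foot, rail, runner, shelf, side_panel, stretcher}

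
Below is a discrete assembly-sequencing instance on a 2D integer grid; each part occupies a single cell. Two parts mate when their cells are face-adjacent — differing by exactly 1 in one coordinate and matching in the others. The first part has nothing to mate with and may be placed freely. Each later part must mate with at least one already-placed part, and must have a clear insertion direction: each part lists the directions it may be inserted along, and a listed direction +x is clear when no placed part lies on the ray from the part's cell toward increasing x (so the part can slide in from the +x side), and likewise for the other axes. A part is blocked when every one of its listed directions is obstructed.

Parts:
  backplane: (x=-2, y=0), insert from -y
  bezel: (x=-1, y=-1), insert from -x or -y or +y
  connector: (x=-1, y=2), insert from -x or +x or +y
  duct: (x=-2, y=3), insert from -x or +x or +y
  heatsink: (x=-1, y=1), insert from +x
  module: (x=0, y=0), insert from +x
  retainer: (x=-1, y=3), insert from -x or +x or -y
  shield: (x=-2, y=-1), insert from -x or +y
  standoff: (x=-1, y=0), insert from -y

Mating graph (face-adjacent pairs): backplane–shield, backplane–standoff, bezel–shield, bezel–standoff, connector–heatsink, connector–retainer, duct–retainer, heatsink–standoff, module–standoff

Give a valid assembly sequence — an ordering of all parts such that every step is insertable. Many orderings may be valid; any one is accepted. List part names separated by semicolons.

retainer; duct; connector; heatsink; standoff; module; backplane; shield; bezel

1. retainer@(-1, 3) [-x clear] — {retainer}
2. duct@(-2, 3) [-x clear] — {duct, retainer}
3. connector@(-1, 2) [-x clear] — {connector, duct, retainer}
4. heatsink@(-1, 1) [+x clear] — {connector, duct, heatsink, retainer}
5. standoff@(-1, 0) [-y clear] — {connector, duct, heatsink, retainer, standoff}
6. module@(0, 0) [+x clear] — {connector, duct, heatsink, module, retainer, standoff}
7. backplane@(-2, 0) [-y clear] — {backplane, connector, duct, heatsink, module, retainer, standoff}
8. shield@(-2, -1) [-x clear] — {backplane, connector, duct, heatsink, module, retainer, shield, standoff}
9. bezel@(-1, -1) [-y clear] — {backplane, bezel, connector, duct, heatsink, module, retainer, shield, standoff}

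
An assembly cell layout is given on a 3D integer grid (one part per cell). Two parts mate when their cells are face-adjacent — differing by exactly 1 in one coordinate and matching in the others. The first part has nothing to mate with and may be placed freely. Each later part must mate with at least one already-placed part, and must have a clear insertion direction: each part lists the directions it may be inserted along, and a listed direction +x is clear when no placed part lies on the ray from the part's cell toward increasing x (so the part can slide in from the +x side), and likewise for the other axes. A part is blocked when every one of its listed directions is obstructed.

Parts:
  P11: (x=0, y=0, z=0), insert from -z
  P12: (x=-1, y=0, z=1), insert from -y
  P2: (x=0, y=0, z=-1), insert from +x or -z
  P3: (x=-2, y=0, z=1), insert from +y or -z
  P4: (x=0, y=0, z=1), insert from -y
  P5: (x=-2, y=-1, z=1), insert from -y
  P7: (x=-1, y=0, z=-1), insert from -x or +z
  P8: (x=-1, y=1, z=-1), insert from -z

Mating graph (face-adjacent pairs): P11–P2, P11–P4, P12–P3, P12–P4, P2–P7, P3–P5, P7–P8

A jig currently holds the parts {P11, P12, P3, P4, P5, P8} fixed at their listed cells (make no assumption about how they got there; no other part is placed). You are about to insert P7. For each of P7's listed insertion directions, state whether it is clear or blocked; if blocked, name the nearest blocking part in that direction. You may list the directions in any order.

+z: blocked by P12; -x: clear

-x: ray from P7(-1, 0, -1) has no placed part ⇒ clear
+z: nearest on ray is P12@(-1, 0, 1) ⇒ blocked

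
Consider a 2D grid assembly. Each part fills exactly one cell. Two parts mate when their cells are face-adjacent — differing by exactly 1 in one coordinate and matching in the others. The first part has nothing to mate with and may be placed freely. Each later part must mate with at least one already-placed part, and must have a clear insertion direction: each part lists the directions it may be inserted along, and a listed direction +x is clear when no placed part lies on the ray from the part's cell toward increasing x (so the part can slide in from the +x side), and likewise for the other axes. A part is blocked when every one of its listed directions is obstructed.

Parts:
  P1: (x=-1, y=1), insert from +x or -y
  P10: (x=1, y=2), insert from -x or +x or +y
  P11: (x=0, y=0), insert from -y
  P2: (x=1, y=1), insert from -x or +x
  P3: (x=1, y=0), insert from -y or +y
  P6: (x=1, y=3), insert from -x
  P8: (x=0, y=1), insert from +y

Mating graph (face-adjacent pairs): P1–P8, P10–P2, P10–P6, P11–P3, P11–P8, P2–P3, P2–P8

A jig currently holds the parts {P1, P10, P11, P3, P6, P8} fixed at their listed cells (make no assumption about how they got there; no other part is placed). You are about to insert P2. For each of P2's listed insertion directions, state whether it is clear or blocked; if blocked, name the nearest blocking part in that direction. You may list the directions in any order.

+x: clear; -x: blocked by P8

-x: nearest on ray is P8@(0, 1) ⇒ blocked
+x: ray from P2(1, 1) has no placed part ⇒ clear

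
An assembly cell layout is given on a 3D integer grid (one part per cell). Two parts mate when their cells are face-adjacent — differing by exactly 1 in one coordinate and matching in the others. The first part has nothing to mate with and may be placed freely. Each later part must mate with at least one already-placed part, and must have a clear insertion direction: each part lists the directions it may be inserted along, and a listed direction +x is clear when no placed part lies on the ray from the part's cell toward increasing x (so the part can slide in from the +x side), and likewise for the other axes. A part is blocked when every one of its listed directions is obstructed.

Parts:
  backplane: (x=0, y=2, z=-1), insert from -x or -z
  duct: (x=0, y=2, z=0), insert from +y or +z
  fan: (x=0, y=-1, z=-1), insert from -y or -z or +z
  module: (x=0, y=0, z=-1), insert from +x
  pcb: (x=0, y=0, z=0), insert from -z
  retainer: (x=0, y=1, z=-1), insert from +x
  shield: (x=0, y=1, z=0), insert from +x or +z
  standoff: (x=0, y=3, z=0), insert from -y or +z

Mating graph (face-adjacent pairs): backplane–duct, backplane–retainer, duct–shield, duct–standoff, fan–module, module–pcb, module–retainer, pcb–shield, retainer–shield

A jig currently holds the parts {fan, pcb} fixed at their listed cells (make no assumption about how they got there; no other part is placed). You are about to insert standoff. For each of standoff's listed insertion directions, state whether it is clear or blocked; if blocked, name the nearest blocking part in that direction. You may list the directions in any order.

+z: clear; -y: blocked by pcb

-y: nearest on ray is pcb@(0, 0, 0) ⇒ blocked
+z: ray from standoff(0, 3, 0) has no placed part ⇒ clear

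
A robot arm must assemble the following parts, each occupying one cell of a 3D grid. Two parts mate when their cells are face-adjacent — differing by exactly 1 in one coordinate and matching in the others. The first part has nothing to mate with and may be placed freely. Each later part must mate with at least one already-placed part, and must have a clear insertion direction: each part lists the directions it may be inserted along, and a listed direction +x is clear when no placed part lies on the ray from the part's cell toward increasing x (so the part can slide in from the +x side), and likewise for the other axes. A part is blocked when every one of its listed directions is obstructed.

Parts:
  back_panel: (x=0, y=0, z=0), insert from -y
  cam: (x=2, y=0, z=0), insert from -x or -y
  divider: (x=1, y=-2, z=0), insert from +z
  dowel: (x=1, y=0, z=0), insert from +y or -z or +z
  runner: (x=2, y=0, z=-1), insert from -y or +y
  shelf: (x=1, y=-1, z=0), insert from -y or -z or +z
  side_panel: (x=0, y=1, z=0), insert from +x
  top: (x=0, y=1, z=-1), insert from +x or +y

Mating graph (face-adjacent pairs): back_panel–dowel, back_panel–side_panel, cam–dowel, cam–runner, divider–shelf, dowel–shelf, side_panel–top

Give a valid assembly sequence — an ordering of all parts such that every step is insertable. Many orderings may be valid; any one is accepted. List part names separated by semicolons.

1. top@(0, 1, -1) [+x clear] — {top}
2. side_panel@(0, 1, 0) [+x clear] — {side_panel, top}
3. back_panel@(0, 0, 0) [-y clear] — {back_panel, side_panel, top}
4. dowel@(1, 0, 0) [+y clear] — {back_panel, dowel, side_panel, top}
5. cam@(2, 0, 0) [-y clear] — {back_panel, cam, dowel, side_panel, top}
6. shelf@(1, -1, 0) [-y clear] — {back_panel, cam, dowel, shelf, side_panel, top}
7. divider@(1, -2, 0) [+z clear] — {back_panel, cam, divider, dowel, shelf, side_panel, top}
8. runner@(2, 0, -1) [-y clear] — {back_panel, cam, divider, dowel, runner, shelf, side_panel, top}

top; side_panel; back_panel; dowel; cam; shelf; divider; runner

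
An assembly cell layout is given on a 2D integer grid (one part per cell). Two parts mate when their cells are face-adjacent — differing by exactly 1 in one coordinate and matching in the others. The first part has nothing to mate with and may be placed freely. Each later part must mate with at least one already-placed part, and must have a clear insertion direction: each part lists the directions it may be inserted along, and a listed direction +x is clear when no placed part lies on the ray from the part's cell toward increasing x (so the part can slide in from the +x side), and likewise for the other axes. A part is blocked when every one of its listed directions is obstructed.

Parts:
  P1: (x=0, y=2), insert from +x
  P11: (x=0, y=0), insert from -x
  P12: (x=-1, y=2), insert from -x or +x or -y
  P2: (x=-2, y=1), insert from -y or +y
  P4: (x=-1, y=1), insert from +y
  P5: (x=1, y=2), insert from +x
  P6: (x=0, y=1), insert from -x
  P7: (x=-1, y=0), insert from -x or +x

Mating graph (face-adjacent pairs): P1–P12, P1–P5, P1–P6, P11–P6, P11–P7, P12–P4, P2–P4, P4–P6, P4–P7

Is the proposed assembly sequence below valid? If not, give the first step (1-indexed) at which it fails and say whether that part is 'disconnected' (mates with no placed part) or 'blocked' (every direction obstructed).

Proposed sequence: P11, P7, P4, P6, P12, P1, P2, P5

1. P11@(0, 0) [-x clear] — {P11}
2. P7@(-1, 0) [-x clear] — {P11, P7}
3. P4@(-1, 1) [+y clear] — {P11, P4, P7}
4. P6@(0, 1) — -x all obstructed ⇒ blocked

Invalid at step 4 (blocked)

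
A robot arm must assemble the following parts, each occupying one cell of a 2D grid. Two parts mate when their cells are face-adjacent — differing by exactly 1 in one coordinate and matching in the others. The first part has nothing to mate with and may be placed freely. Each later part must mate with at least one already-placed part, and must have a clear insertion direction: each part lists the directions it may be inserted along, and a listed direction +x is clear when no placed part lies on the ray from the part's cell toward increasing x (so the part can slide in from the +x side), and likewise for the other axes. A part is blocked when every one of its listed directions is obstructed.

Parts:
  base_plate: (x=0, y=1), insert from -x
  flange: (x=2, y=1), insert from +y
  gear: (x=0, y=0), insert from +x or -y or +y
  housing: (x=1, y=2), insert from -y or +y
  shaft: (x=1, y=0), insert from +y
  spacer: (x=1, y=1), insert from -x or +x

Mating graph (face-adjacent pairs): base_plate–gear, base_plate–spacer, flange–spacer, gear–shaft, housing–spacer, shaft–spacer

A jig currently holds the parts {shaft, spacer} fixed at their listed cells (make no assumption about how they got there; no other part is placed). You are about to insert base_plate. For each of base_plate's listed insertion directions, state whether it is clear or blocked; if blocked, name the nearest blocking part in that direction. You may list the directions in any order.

-x: clear

-x: ray from base_plate(0, 1) has no placed part ⇒ clear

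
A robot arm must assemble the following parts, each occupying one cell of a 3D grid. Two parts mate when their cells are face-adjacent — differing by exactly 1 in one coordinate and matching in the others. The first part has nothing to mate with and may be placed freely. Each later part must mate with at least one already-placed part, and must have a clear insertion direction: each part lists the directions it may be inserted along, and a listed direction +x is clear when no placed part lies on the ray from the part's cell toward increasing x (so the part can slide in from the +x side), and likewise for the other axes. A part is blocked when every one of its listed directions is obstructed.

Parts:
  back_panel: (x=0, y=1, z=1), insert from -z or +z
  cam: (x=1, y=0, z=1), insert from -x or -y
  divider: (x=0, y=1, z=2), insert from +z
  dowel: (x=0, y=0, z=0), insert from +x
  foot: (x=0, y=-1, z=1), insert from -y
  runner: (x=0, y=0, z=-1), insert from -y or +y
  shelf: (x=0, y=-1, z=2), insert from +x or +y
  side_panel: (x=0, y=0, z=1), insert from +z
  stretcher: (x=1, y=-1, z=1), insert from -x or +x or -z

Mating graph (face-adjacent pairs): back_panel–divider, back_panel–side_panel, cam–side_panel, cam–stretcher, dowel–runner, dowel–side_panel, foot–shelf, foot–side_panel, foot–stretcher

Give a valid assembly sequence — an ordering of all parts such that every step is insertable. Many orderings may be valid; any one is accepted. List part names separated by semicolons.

runner; dowel; side_panel; cam; stretcher; back_panel; divider; foot; shelf

1. runner@(0, 0, -1) [-y clear] — {runner}
2. dowel@(0, 0, 0) [+x clear] — {dowel, runner}
3. side_panel@(0, 0, 1) [+z clear] — {dowel, runner, side_panel}
4. cam@(1, 0, 1) [-y clear] — {cam, dowel, runner, side_panel}
5. stretcher@(1, -1, 1) [-x clear] — {cam, dowel, runner, side_panel, stretcher}
6. back_panel@(0, 1, 1) [-z clear] — {back_panel, cam, dowel, runner, side_panel, stretcher}
7. divider@(0, 1, 2) [+z clear] — {back_panel, cam, divider, dowel, runner, side_panel, stretcher}
8. foot@(0, -1, 1) [-y clear] — {back_panel, cam, divider, dowel, foot, runner, side_panel, stretcher}
9. shelf@(0, -1, 2) [+x clear] — {back_panel, cam, divider, dowel, foot, runner, shelf, side_panel, stretcher}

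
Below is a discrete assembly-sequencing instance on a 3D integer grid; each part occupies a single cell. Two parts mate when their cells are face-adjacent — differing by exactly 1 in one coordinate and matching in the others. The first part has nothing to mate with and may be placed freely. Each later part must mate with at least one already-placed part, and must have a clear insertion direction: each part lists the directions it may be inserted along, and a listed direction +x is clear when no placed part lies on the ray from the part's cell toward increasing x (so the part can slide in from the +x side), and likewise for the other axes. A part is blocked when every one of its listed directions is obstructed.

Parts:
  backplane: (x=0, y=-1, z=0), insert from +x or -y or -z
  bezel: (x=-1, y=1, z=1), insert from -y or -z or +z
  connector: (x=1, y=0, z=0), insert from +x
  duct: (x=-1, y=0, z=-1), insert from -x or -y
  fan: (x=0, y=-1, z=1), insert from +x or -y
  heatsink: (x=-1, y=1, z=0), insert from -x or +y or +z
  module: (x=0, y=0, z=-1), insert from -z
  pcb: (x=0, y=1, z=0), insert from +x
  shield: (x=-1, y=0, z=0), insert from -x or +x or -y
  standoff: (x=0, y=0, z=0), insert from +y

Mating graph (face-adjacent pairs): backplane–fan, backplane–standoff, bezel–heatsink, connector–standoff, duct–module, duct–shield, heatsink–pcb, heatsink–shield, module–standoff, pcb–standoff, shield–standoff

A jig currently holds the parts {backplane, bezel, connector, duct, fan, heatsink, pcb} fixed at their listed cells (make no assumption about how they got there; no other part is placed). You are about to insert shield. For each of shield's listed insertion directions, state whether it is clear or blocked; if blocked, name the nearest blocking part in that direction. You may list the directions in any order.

-x: ray from shield(-1, 0, 0) has no placed part ⇒ clear
+x: nearest on ray is connector@(1, 0, 0) ⇒ blocked
-y: ray from shield(-1, 0, 0) has no placed part ⇒ clear

+x: blocked by connector; -x: clear; -y: clear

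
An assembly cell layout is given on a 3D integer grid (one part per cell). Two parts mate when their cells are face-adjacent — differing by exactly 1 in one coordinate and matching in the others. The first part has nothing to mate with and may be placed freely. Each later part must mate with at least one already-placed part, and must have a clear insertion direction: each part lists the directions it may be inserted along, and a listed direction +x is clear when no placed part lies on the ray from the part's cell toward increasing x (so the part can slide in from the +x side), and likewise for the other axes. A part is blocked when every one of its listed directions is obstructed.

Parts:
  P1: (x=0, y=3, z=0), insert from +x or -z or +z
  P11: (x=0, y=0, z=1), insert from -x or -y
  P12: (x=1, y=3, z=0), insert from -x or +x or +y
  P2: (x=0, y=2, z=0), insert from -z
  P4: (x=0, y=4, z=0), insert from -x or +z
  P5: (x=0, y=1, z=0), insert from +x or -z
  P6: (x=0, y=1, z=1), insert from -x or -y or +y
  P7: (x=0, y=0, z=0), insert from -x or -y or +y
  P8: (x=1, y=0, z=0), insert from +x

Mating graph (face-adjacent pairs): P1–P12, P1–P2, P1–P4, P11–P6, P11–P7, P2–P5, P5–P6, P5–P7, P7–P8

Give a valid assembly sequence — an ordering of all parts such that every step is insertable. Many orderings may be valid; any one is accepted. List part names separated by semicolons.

P7; P8; P11; P5; P2; P1; P12; P4; P6

1. P7@(0, 0, 0) [-x clear] — {P7}
2. P8@(1, 0, 0) [+x clear] — {P7, P8}
3. P11@(0, 0, 1) [-x clear] — {P11, P7, P8}
4. P5@(0, 1, 0) [+x clear] — {P11, P5, P7, P8}
5. P2@(0, 2, 0) [-z clear] — {P11, P2, P5, P7, P8}
6. P1@(0, 3, 0) [+x clear] — {P1, P11, P2, P5, P7, P8}
7. P12@(1, 3, 0) [+x clear] — {P1, P11, P12, P2, P5, P7, P8}
8. P4@(0, 4, 0) [-x clear] — {P1, P11, P12, P2, P4, P5, P7, P8}
9. P6@(0, 1, 1) [-x clear] — {P1, P11, P12, P2, P4, P5, P6, P7, P8}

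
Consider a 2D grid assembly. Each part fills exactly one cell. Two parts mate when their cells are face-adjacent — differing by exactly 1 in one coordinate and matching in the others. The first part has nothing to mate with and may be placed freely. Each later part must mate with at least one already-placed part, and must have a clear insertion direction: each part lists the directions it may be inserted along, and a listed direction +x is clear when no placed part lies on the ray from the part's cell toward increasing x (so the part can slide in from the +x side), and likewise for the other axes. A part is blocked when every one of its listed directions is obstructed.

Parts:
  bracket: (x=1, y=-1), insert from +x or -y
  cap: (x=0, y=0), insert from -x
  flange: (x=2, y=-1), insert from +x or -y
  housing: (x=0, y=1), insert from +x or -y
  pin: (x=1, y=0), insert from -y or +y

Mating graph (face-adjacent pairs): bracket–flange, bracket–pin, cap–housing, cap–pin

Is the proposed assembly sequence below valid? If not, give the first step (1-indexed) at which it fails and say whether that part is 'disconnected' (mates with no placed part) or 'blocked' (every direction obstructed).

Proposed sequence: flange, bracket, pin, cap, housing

Valid

1. flange@(2, -1) [+x clear] — {flange}
2. bracket@(1, -1) [-y clear] — {bracket, flange}
3. pin@(1, 0) [+y clear] — {bracket, flange, pin}
4. cap@(0, 0) [-x clear] — {bracket, cap, flange, pin}
5. housing@(0, 1) [+x clear] — {bracket, cap, flange, housing, pin}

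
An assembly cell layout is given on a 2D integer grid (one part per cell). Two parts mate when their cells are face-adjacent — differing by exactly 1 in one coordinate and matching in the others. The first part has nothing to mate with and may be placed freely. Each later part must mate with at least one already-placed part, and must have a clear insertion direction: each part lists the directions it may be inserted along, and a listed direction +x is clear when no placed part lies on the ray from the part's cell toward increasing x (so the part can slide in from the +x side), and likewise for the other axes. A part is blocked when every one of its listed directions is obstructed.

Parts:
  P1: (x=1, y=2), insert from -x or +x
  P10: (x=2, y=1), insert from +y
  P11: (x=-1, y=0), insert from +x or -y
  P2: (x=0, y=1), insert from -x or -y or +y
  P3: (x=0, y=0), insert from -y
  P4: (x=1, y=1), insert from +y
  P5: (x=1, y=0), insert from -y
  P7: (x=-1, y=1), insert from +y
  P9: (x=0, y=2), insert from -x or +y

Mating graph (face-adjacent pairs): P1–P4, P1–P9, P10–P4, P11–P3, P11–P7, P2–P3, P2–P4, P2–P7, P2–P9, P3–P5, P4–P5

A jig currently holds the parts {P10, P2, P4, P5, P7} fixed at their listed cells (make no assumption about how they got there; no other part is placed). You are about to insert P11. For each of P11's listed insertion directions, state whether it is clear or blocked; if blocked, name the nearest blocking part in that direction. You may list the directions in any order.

+x: blocked by P5; -y: clear

+x: nearest on ray is P5@(1, 0) ⇒ blocked
-y: ray from P11(-1, 0) has no placed part ⇒ clear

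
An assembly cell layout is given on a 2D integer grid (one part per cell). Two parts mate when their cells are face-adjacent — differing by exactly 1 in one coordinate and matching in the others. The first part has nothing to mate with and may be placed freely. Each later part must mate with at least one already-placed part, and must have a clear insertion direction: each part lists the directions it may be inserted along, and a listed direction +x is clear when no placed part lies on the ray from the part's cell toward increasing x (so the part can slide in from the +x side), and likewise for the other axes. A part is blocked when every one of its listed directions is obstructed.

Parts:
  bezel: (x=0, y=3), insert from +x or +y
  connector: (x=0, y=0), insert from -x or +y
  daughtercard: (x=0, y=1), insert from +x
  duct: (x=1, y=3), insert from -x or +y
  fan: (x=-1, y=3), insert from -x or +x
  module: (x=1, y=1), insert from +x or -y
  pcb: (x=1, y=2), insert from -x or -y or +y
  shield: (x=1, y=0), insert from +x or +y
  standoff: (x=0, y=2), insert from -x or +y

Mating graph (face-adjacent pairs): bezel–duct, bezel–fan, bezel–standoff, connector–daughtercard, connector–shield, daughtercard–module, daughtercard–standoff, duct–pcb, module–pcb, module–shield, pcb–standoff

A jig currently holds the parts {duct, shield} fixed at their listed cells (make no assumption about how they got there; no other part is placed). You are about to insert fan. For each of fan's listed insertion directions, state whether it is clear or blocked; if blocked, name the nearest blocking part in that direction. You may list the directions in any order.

-x: ray from fan(-1, 3) has no placed part ⇒ clear
+x: nearest on ray is duct@(1, 3) ⇒ blocked

+x: blocked by duct; -x: clear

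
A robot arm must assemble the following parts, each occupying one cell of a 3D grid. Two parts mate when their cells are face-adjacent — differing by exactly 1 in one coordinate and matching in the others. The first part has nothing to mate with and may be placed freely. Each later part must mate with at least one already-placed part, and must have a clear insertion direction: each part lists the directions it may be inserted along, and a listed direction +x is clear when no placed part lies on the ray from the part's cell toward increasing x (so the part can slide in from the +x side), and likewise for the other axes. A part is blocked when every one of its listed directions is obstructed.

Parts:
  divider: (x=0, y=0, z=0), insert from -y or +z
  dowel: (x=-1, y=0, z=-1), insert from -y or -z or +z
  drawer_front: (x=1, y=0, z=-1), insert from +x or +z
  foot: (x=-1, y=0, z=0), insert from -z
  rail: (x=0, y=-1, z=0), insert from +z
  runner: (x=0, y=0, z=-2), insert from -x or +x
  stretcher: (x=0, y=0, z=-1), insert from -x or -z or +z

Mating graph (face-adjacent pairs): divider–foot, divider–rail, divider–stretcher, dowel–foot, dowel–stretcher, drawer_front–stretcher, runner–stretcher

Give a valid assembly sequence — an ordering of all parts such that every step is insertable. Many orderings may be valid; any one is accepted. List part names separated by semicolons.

divider; stretcher; drawer_front; foot; dowel; runner; rail

1. divider@(0, 0, 0) [-y clear] — {divider}
2. stretcher@(0, 0, -1) [-x clear] — {divider, stretcher}
3. drawer_front@(1, 0, -1) [+x clear] — {divider, drawer_front, stretcher}
4. foot@(-1, 0, 0) [-z clear] — {divider, drawer_front, foot, stretcher}
5. dowel@(-1, 0, -1) [-y clear] — {divider, dowel, drawer_front, foot, stretcher}
6. runner@(0, 0, -2) [-x clear] — {divider, dowel, drawer_front, foot, runner, stretcher}
7. rail@(0, -1, 0) [+z clear] — {divider, dowel, drawer_front, foot, rail, runner, stretcher}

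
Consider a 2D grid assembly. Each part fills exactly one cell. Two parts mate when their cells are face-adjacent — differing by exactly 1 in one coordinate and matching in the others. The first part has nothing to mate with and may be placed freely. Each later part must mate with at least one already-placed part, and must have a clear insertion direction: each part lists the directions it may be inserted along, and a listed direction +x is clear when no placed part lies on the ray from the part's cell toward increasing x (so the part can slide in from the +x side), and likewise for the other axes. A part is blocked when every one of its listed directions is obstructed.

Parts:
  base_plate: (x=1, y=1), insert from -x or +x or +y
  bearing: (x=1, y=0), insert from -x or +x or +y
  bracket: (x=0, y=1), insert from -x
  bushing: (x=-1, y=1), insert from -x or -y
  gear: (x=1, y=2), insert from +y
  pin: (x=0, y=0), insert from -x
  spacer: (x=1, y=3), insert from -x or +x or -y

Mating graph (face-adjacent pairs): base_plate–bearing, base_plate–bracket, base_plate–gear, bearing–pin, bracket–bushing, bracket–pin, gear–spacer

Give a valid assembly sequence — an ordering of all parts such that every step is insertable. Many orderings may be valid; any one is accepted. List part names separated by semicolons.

base_plate; gear; spacer; bearing; pin; bracket; bushing

1. base_plate@(1, 1) [-x clear] — {base_plate}
2. gear@(1, 2) [+y clear] — {base_plate, gear}
3. spacer@(1, 3) [-x clear] — {base_plate, gear, spacer}
4. bearing@(1, 0) [-x clear] — {base_plate, bearing, gear, spacer}
5. pin@(0, 0) [-x clear] — {base_plate, bearing, gear, pin, spacer}
6. bracket@(0, 1) [-x clear] — {base_plate, bearing, bracket, gear, pin, spacer}
7. bushing@(-1, 1) [-x clear] — {base_plate, bearing, bracket, bushing, gear, pin, spacer}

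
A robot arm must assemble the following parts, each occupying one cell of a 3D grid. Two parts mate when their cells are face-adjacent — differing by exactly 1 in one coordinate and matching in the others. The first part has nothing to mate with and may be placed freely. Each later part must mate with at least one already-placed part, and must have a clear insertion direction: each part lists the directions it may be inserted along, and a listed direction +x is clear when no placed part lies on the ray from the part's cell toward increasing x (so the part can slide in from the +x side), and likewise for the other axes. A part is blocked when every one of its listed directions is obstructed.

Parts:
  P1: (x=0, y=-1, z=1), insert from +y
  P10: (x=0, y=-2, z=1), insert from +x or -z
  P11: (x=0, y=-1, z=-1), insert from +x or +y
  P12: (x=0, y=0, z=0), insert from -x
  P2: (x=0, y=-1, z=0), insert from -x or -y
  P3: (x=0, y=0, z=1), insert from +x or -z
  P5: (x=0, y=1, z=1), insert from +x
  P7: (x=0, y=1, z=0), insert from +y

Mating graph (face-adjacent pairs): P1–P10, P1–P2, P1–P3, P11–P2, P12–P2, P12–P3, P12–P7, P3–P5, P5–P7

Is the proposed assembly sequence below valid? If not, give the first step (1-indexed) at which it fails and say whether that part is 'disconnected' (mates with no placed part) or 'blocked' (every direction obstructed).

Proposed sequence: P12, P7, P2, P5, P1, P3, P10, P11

Invalid at step 5 (blocked)

1. P12@(0, 0, 0) [-x clear] — {P12}
2. P7@(0, 1, 0) [+y clear] — {P12, P7}
3. P2@(0, -1, 0) [-x clear] — {P12, P2, P7}
4. P5@(0, 1, 1) [+x clear] — {P12, P2, P5, P7}
5. P1@(0, -1, 1) — +y all obstructed ⇒ blocked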